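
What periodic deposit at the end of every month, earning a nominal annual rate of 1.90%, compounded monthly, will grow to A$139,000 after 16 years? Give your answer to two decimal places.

A$620.05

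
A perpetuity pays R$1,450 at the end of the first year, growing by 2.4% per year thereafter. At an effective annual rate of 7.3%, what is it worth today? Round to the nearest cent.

PV = PMT / (i − g) = 1450 / (0.073 − 0.024) = 1450 / 0.049000 = 29,591.8367

R$29,591.84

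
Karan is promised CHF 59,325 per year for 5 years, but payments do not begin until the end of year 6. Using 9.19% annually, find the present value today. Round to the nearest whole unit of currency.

CHF 147,944

PV at t=5 (ordinary 5-year annuity): 59325 × a(5|0.0919) = 59325 × 3.870551 = 229,620.4475
Discount back 5 years: 229,620.4475 × (1+0.0919)^(−5) = 229,620.4475 × 0.644296 = 147,943.6159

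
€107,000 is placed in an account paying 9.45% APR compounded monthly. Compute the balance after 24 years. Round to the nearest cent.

€1,024,484.86

Periodic rate i = 0.0945/12 = 0.007875; n = 24 × 12 = 288 periods.
107,000 × (1+0.007875)^288 = 107,000 × 9.574625 = 1,024,484.8636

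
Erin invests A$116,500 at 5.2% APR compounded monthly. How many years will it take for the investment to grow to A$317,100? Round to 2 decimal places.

19.30 years

Periodic rate i = 0.052/12 = 0.00433333.
n = ln(317100/116500) / ln(1+0.00433333) = ln(2.72189) / 0.004324 = 231.5755 months
= 231.5755/12 years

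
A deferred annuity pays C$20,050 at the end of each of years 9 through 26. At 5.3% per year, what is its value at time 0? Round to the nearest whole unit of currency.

PV at t=8 (ordinary 18-year annuity): 20050 × a(18|0.053) = 20050 × 11.420374 = 228,978.5019
PV₀ = 228,978.5019 / (1+0.053)^8 = 228,978.5019 / 1.511565 = 151,484.3404

C$151,484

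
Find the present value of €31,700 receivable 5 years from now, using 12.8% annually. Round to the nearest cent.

€17,358.56

Discount factor = (1+0.128)^(−5) = 0.547589; PV = 31,700 × 0.547589 = 17,358.5628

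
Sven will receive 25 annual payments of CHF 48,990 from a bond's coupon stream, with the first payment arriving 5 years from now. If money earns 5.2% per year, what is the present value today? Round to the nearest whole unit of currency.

Value one period before first payment (t=4): 48990 × [1 − (1+0.052)^(−25)] / 0.052 = 48990 × 13.815711 = 676,831.6637
PV₀ = 676,831.6637 / (1+0.052)^4 = 676,831.6637 / 1.224794 = 552,608.6880

CHF 552,609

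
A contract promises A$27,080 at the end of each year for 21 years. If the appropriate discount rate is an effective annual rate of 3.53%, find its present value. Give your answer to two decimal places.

Annuity factor a(21|0.0353) = 14.656525; PV = 27080 × 14.656525 = 396,898.7052

A$396,898.71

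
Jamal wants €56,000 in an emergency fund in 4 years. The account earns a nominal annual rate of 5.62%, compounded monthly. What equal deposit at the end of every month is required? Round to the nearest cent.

€1,043.16

i = 0.0562/12 = 0.00468333 per month; n = 4·12 = 48.
PMT = 56000 / ( [(1+0.00468333)^48 − 1] / 0.00468333 ) = 56000 / 53.683004 = 1,043.1607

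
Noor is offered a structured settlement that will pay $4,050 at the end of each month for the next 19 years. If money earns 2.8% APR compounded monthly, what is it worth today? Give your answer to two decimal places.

With 12 periods per year: i = 0.00233333, n = 228.
PV = PMT · [1 − (1+i)^(−n)] / i = 4050 · 176.660108 = 715,473.4391

$715,473.44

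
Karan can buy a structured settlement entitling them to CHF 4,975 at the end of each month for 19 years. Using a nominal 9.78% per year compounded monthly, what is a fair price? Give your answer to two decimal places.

CHF 514,511.42

i = 0.0978/12 = 0.00815 per month; n = 19·12 = 228.
Annuity factor a(228|0.00815) = 103.419380; PV = 4975 × 103.419380 = 514,511.4157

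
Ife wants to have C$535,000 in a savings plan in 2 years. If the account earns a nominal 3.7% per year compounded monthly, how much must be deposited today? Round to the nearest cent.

C$496,895.92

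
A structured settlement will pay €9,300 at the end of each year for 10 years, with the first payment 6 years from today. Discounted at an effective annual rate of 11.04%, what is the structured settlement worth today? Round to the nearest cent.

€32,390.40

Value one period before first payment (t=5): 9300 × [1 − (1+0.1104)^(−10)] / 0.1104 = 9300 × 5.879367 = 54,678.1153
PV₀ = 54,678.1153 / (1+0.1104)^5 = 54,678.1153 / 1.688096 = 32,390.3970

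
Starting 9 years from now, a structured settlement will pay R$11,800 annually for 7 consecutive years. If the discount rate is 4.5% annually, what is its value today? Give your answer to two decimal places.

R$48,895.18

PV at t=8 (ordinary 7-year annuity): 11800 × a(7|0.045) = 11800 × 5.892701 = 69,533.8711
PV₀ = 69,533.8711 / (1+0.045)^8 = 69,533.8711 / 1.422101 = 48,895.1840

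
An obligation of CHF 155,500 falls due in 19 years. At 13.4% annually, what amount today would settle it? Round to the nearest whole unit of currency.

CHF 14,259

PV = 155,500 / (1 + 0.134)^19 = 155,500 / 10.905562 = 14,258.7796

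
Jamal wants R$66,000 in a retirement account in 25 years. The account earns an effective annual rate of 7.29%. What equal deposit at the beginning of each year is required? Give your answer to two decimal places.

R$932.83

PMT = 66000 / ( [(1+0.0729)^25 − 1] / 0.0729 × (1+i) ) = 66000 / 70.752411 = 932.8304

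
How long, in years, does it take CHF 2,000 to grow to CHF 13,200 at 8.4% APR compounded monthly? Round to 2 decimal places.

22.54 years

Periodic rate i = 0.084/12 = 0.007.
n = ln(13200/2000) / ln(1+0.007) = ln(6.60000) / 0.006976 = 270.5238 months
= 270.5238/12 years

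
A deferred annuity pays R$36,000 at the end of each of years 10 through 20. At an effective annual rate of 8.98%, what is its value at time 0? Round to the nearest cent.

R$113,092.06

Value one period before first payment (t=9): 36000 × [1 − (1+0.0898)^(−11)] / 0.0898 = 36000 × 6.811627 = 245,218.5747
PV₀ = 245,218.5747 / (1+0.0898)^9 = 245,218.5747 / 2.168309 = 113,092.0644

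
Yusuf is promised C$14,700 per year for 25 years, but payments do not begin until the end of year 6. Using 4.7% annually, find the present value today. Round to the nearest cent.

PV at t=5 (ordinary 25-year annuity): 14700 × a(25|0.047) = 14700 × 14.527663 = 213,556.6461
Discount back 5 years: 213,556.6461 × (1+0.047)^(−5) = 213,556.6461 × 0.794816 = 169,738.2356

C$169,738.24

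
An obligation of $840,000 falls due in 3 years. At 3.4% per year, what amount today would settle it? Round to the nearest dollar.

$759,832

Discount factor = (1+0.034)^(−3) = 0.904562; PV = 840,000 × 0.904562 = 759,832.1576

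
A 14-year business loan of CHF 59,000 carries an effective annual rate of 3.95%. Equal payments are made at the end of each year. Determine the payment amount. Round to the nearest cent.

CHF 5,567.05

Annuity-PV factor = 10.598076; PMT = 59000 / 10.598076 = 5,567.0480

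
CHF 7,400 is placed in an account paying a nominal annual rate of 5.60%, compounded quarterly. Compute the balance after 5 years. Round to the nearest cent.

With 4 periods per year: i = 0.014, n = 20.
FV = PV·(1+i)^n = 7,400 × 1.320563 = 9,772.1656

CHF 9,772.17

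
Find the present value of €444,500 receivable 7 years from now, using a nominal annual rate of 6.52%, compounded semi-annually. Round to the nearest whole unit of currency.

€283,676

i = 0.0652/2 = 0.0326 per half-year; n = 7·2 = 14.
PV = 444,500 / (1 + 0.0326)^14 = 444,500 / 1.566930 = 283,675.6609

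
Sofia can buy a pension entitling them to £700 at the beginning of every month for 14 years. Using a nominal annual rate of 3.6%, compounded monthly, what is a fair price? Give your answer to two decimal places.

£92,544.89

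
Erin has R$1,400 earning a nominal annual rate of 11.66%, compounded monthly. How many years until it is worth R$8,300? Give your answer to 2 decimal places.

15.34 years

Periodic rate i = 0.1166/12 = 0.00971667.
(1+i)^n = 8300/1400 = 5.92857, so n = ln 5.92857 / ln 1.00972 = 184.0565 months
= 184.0565/12 years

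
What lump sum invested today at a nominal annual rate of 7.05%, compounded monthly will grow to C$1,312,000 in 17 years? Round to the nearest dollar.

i = 0.0705/12 = 0.005875 per month; n = 17·12 = 204.
PV = FV·(1+i)^(−n) = 1,312,000 × 0.302706 = 397,150.3144

C$397,150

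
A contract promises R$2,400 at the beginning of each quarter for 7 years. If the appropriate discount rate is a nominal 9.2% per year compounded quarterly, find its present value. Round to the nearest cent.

R$50,274.77

With 4 periods per year: i = 0.023, n = 28.
PV = PMT · [1 − (1+i)^(−n)] / i × (1+i) = 2400 · 20.947821 = 50,274.7694
(annuity-due: payments at period start, so ×(1+i).)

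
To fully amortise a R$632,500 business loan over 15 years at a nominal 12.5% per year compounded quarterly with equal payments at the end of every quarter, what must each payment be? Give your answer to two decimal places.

Periodic rate i = 0.125/4 = 0.03125; n = 15 × 4 = 60 periods.
PMT = 632500 / ( [1 − (1+0.03125)^(−60)] / 0.03125 ) = 632500 / 26.949757 = 23,469.5995

R$23,469.60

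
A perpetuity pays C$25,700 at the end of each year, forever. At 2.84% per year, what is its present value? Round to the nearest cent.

C$904,929.58

PV = PMT / i = 25700 / 0.0284 = 904,929.5775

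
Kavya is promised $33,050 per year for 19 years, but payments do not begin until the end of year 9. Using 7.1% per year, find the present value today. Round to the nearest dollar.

Value one period before first payment (t=8): 33050 × [1 − (1+0.071)^(−19)] / 0.071 = 33050 × 10.258536 = 339,044.6070
Discount back 8 years: 339,044.6070 × (1+0.071)^(−8) = 339,044.6070 × 0.577676 = 195,857.8911

$195,858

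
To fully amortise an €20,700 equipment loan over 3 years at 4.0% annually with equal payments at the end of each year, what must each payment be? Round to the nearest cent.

Annuity-PV factor = 2.775091; PMT = 20700 / 2.775091 = 7,459.2148

€7,459.21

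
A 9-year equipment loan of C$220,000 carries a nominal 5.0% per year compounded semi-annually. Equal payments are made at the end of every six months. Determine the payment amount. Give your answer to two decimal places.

C$15,327.42

Periodic rate i = 0.05/2 = 0.025; n = 9 × 2 = 18 periods.
PMT = 220000 / ( [1 − (1+0.025)^(−18)] / 0.025 ) = 220000 / 14.353364 = 15,327.4177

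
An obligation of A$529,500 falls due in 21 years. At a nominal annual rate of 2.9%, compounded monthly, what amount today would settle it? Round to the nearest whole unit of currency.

A$288,204

Periodic rate i = 0.029/12 = 0.00241667; n = 21 × 12 = 252 periods.
PV = FV·(1+i)^(−n) = 529,500 × 0.544294 = 288,203.7965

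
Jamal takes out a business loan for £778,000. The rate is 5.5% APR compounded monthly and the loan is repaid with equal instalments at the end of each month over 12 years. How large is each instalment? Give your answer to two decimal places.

Periodic rate i = 0.055/12 = 0.00458333; n = 12 × 12 = 144 periods.
Annuity-PV factor = 105.244084; PMT = 778000 / 105.244084 = 7,392.3395

£7,392.34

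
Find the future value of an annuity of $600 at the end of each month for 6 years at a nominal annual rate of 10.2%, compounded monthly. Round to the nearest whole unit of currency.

With 12 periods per year: i = 0.0085, n = 72.
FV = 600 × [(1+0.0085)^72 − 1] / 0.0085 = 600 × 98.747361 = 59,248.4167

$59,248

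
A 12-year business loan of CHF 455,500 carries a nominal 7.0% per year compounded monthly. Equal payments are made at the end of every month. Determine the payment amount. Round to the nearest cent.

With 12 periods per year: i = 0.00583333, n = 144.
Annuity-PV factor = 97.240216; PMT = 455500 / 97.240216 = 4,684.2759

CHF 4,684.28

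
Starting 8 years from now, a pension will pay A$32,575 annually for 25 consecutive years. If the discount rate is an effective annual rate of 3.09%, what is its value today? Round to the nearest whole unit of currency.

A$453,838

Value one period before first payment (t=7): 32575 × [1 − (1+0.0309)^(−25)] / 0.0309 = 32575 × 17.239805 = 561,586.6496
Discount back 7 years: 561,586.6496 × (1+0.0309)^(−7) = 561,586.6496 × 0.808136 = 453,838.1472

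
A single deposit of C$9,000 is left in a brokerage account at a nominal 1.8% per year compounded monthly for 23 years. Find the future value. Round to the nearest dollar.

i = 0.018/12 = 0.0015 per month; n = 23·12 = 276.
FV = PV·(1+i)^n = 9,000 × 1.512388 = 13,611.4913

C$13,611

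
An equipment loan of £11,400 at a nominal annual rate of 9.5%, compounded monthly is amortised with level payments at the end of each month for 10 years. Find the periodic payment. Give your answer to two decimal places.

£147.51

i = 0.095/12 = 0.00791667 per month; n = 10·12 = 120.
PMT = 11400 / ( [1 − (1+0.00791667)^(−120)] / 0.00791667 ) = 11400 / 77.281211 = 147.5132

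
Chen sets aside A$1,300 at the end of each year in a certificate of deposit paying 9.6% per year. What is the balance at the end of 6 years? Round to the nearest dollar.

FV = PMT · [(1+i)^n − 1] / i = 1300 · 7.638109 = 9,929.5414

A$9,930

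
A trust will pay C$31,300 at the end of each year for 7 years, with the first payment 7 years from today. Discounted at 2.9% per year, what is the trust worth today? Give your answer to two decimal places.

PV at t=6 (ordinary 7-year annuity): 31300 × a(7|0.029) = 31300 × 6.253831 = 195,744.9132
Discount back 6 years: 195,744.9132 × (1+0.029)^(−6) = 195,744.9132 × 0.842379 = 164,891.4877

C$164,891.49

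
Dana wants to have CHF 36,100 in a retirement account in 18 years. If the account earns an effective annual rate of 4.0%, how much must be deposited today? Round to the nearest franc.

CHF 17,820

Discount factor = (1+0.04)^(−18) = 0.493628; PV = 36,100 × 0.493628 = 17,819.9752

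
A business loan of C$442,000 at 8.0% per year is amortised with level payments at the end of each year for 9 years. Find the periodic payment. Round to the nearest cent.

C$70,755.23

PMT = 442000 / ( [1 − (1+0.08)^(−9)] / 0.08 ) = 442000 / 6.246888 = 70,755.2315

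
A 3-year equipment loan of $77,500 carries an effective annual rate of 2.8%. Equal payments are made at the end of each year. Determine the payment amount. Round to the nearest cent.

Annuity-PV factor = 2.839523; PMT = 77500 / 2.839523 = 27,293.3150

$27,293.31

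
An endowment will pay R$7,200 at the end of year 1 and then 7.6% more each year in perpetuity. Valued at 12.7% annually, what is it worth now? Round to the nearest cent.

R$141,176.47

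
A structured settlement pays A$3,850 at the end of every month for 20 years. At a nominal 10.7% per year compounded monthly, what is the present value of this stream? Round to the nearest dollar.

With 12 periods per year: i = 0.00891667, n = 240.
PV = PMT · [1 − (1+i)^(−n)] / i = 3850 · 98.828854 = 380,491.0894

A$380,491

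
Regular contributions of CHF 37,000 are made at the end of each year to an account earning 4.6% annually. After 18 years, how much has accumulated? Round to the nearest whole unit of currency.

CHF 1,002,885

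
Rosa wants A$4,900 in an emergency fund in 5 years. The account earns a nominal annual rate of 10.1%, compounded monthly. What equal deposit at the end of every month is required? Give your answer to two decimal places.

Periodic rate i = 0.101/12 = 0.00841667; n = 5 × 12 = 60 periods.
PMT = 4900 / ( [(1+0.00841667)^60 − 1] / 0.00841667 ) = 4900 / 77.642069 = 63.1101

A$63.11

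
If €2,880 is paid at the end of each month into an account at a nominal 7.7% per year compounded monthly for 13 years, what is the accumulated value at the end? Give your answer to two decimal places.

€768,539.88

i = 0.077/12 = 0.00641667 per month; n = 13·12 = 156.
FV = PMT · [(1+i)^n − 1] / i = 2880 · 266.854124 = 768,539.8767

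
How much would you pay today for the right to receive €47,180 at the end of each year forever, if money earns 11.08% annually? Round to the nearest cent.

€425,812.27

PV = C/r = 47180/0.1108 = 425,812.2744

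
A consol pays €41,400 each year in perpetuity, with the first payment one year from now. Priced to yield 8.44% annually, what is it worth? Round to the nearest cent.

PV = PMT / i = 41400 / 0.0844 = 490,521.3270

€490,521.33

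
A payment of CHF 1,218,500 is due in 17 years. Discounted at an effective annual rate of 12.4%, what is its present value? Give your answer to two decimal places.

CHF 167,031.45

Discount factor = (1+0.124)^(−17) = 0.137080; PV = 1,218,500 × 0.137080 = 167,031.4467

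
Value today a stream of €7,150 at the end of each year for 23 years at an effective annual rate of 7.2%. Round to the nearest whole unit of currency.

€79,238

Annuity factor a(23|0.072) = 11.082244; PV = 7150 × 11.082244 = 79,238.0458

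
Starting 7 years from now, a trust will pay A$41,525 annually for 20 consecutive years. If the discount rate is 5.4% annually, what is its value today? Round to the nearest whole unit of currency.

A$364,971

Value one period before first payment (t=6): 41525 × [1 − (1+0.054)^(−20)] / 0.054 = 41525 × 12.050161 = 500,382.9315
PV₀ = 500,382.9315 / (1+0.054)^6 = 500,382.9315 / 1.371020 = 364,971.3903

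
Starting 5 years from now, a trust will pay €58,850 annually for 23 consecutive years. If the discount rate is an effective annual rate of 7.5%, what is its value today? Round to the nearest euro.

PV at t=4 (ordinary 23-year annuity): 58850 × a(23|0.075) = 58850 × 10.806689 = 635,973.6659
PV₀ = 635,973.6659 / (1+0.075)^4 = 635,973.6659 / 1.335469 = 476,217.4180

€476,217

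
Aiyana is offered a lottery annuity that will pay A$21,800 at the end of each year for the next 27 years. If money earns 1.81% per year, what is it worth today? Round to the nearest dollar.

Annuity factor a(27|0.0181) = 21.209398; PV = 21800 × 21.209398 = 462,364.8691

A$462,365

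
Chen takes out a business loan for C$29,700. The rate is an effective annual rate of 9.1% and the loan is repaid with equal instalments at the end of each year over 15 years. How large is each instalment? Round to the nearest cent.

C$3,706.33

PMT = 29700 / ( [1 − (1+0.091)^(−15)] / 0.091 ) = 29700 / 8.013323 = 3,706.3274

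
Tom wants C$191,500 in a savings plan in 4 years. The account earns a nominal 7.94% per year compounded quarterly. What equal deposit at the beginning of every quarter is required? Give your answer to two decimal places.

C$10,085.77

With 4 periods per year: i = 0.01985, n = 16.
FV-annuity factor × (1+i) = 18.987150; PMT = 191500 / 18.987150 = 10,085.7684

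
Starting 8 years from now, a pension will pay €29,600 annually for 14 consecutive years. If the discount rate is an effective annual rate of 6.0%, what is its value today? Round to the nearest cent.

PV at t=7 (ordinary 14-year annuity): 29600 × a(14|0.06) = 29600 × 9.294984 = 275,131.5242
Discount back 7 years: 275,131.5242 × (1+0.06)^(−7) = 275,131.5242 × 0.665057 = 182,978.1774

€182,978.18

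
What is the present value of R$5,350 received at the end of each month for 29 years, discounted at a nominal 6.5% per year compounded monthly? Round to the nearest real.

R$836,967

With 12 periods per year: i = 0.00541667, n = 348.
PV = PMT · [1 − (1+i)^(−n)] / i = 5350 · 156.442457 = 836,967.1445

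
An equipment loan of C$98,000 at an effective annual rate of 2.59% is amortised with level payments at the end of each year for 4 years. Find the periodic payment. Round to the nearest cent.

C$26,106.65

PMT = 98000 / ( [1 − (1+0.0259)^(−4)] / 0.0259 ) = 98000 / 3.753832 = 26,106.6533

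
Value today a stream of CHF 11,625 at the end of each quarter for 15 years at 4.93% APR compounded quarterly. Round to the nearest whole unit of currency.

CHF 490,924

i = 0.0493/4 = 0.012325 per quarter; n = 15·4 = 60.
Annuity factor a(60|0.012325) = 42.230014; PV = 11625 × 42.230014 = 490,923.9092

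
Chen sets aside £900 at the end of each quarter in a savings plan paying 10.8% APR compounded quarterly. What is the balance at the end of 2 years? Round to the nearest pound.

£7,918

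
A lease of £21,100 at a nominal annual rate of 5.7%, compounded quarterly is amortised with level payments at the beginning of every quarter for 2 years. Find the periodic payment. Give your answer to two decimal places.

£2,769.95

With 4 periods per year: i = 0.01425, n = 8.
Annuity-PV factor × (1+i) = 7.617468; PMT = 21100 / 7.617468 = 2,769.9492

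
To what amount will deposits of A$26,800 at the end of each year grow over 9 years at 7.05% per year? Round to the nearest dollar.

FV = 26800 × [(1+0.0705)^9 − 1] / 0.0705 = 26800 × 12.002915 = 321,678.1260

A$321,678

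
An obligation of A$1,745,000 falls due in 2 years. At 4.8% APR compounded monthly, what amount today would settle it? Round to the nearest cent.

A$1,585,573.30

i = 0.048/12 = 0.004 per month; n = 2·12 = 24.
PV = 1,745,000 / (1 + 0.004)^24 = 1,745,000 / 1.100548 = 1,585,573.2997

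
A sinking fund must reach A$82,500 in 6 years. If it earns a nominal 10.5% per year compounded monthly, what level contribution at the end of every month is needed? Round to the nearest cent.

A$827.39

i = 0.105/12 = 0.00875 per month; n = 6·12 = 72.
PMT = 82500 / ( [(1+0.00875)^72 − 1] / 0.00875 ) = 82500 / 99.711137 = 827.3900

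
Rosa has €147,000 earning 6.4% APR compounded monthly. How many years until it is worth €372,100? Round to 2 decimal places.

Periodic rate i = 0.064/12 = 0.00533333.
(1+i)^n = 372100/147000 = 2.53129, so n = ln 2.53129 / ln 1.00533 = 174.6008 months
= 174.6008/12 years

14.55 years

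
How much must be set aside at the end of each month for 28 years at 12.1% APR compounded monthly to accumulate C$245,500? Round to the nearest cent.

C$88.07

Periodic rate i = 0.121/12 = 0.0100833; n = 28 × 12 = 336 periods.
FV-annuity factor = 2787.627247; PMT = 245500 / 2787.627247 = 88.0677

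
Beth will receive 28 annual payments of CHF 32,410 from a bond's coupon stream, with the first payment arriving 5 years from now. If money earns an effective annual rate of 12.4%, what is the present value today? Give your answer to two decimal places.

CHF 157,549.16

PV at t=4 (ordinary 28-year annuity): 32410 × a(28|0.124) = 32410 × 7.758938 = 251,467.1958
PV₀ = 251,467.1958 / (1+0.124)^4 = 251,467.1958 / 1.596119 = 157,549.1607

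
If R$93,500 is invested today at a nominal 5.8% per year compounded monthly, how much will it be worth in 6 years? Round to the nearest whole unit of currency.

With 12 periods per year: i = 0.00483333, n = 72.
FV = PV·(1+i)^n = 93,500 × 1.415046 = 132,306.7561

R$132,307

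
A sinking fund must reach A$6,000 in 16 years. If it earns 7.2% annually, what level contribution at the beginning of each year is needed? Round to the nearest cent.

FV-annuity factor × (1+i) = 30.398664; PMT = 6000 / 30.398664 = 197.3771

A$197.38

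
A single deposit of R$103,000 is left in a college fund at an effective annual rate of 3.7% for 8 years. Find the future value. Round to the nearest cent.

R$137,742.28

103,000 × (1+0.037)^8 = 103,000 × 1.337304 = 137,742.2827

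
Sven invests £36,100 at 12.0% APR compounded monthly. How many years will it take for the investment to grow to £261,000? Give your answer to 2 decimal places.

16.57 years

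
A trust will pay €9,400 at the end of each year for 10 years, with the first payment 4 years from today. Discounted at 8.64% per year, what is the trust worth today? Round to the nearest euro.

PV at t=3 (ordinary 10-year annuity): 9400 × a(10|0.0864) = 9400 × 6.520616 = 61,293.7881
Discount back 3 years: 61,293.7881 × (1+0.0864)^(−3) = 61,293.7881 × 0.779885 = 47,802.1237

€47,802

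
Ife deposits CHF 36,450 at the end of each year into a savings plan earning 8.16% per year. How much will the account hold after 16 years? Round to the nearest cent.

CHF 1,120,327.71

FV = PMT · [(1+i)^n − 1] / i = 36450 · 30.736014 = 1,120,327.7123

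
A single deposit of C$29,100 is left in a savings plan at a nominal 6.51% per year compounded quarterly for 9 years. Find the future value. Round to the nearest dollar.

i = 0.0651/4 = 0.016275 per quarter; n = 9·4 = 36.
FV = 29,100 × (1 + 0.016275)^36 = 52,035.2576

C$52,035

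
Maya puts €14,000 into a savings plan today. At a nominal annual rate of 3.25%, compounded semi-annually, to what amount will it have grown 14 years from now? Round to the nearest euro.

€21,986

With 2 periods per year: i = 0.01625, n = 28.
FV = 14,000 × (1 + 0.01625)^28 = 21,985.8711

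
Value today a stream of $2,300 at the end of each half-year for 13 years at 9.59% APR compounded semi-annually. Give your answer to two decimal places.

$33,773.29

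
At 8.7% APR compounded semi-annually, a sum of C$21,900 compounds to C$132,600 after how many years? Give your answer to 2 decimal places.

Periodic rate i = 0.087/2 = 0.0435.
(1+i)^n = 132600/21900 = 6.05479, so n = ln 6.05479 / ln 1.0435 = 42.2929 half-years
= 42.2929/2 years

21.15 years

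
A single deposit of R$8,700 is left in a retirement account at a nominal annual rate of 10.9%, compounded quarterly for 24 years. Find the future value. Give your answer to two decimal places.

R$114,929.00

i = 0.109/4 = 0.02725 per quarter; n = 24·4 = 96.
FV = 8,700 × (1 + 0.02725)^96 = 114,929.0049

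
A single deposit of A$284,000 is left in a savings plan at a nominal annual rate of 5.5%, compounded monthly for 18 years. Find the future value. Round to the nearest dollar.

A$762,584

With 12 periods per year: i = 0.00458333, n = 216.
FV = PV·(1+i)^n = 284,000 × 2.685154 = 762,583.7944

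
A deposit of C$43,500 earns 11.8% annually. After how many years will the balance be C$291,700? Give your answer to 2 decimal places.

17.06 years

(1+i)^n = 291700/43500 = 6.70575, so n = ln 6.70575 / ln 1.118 = 17.0606 years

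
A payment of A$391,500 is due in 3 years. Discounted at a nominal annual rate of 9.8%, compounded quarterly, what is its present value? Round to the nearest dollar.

A$292,812

With 4 periods per year: i = 0.0245, n = 12.
PV = 391,500 / (1 + 0.0245)^12 = 391,500 / 1.337037 = 292,811.5567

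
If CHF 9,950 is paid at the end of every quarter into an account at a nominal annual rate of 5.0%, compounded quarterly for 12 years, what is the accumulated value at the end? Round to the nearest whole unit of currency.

Periodic rate i = 0.05/4 = 0.0125; n = 12 × 4 = 48 periods.
Accumulation factor s(48|0.0125) = 65.228388; FV = 9950 × 65.228388 = 649,022.4630

CHF 649,022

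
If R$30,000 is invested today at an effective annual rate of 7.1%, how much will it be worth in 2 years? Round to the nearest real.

R$34,411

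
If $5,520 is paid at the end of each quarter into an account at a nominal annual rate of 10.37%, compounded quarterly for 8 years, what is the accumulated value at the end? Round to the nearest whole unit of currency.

With 4 periods per year: i = 0.025925, n = 32.
Accumulation factor s(32|0.025925) = 48.921713; FV = 5520 × 48.921713 = 270,047.8561

$270,048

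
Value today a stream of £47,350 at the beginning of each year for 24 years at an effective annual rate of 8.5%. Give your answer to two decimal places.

PV = 47350 × [1 − (1+0.085)^(−24)] / 0.085 × (1+i) = 47350 × 10.962945 = 519,095.4571
(Beginning-of-period payments → annuity-due factor ×(1+i).)

£519,095.46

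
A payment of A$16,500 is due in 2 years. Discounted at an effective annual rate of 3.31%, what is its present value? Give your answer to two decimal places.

PV = 16,500 / (1 + 0.0331)^2 = 16,500 / 1.067296 = 15,459.6345

A$15,459.63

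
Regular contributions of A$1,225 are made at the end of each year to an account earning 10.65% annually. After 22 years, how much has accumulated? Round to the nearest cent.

FV = PMT · [(1+i)^n − 1] / i = 1225 · 77.622818 = 95,087.9521

A$95,087.95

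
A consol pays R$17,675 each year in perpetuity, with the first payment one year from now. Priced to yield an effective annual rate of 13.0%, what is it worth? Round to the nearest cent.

R$135,961.54

PV = C/r = 17675/0.13 = 135,961.5385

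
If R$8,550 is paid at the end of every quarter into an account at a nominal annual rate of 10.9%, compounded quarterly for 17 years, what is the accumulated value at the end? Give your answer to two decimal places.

R$1,638,679.01

With 4 periods per year: i = 0.02725, n = 68.
FV = 8550 × [(1+0.02725)^68 − 1] / 0.02725 = 8550 × 191.658364 = 1,638,679.0135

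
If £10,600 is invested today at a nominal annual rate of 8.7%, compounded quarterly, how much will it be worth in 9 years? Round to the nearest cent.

Periodic rate i = 0.087/4 = 0.02175; n = 9 × 4 = 36 periods.
FV = 10,600 × (1 + 0.02175)^36 = 22,999.2215

£22,999.22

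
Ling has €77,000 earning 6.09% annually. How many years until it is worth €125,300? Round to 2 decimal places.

8.24 years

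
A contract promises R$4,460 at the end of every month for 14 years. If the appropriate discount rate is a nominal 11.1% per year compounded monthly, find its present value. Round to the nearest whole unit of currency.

R$379,502

i = 0.111/12 = 0.00925 per month; n = 14·12 = 168.
PV = 4460 × [1 − (1+0.00925)^(−168)] / 0.00925 = 4460 × 85.090144 = 379,502.0420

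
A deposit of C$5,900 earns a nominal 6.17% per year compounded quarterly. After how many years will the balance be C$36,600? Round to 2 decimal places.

29.81 years

Periodic rate i = 0.0617/4 = 0.015425.
(1+i)^n = 36600/5900 = 6.20339, so n = ln 6.20339 / ln 1.01543 = 119.2309 quarters
= 119.2309/4 years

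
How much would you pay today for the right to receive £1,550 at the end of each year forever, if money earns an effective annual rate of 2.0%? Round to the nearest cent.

PV = C/r = 1550/0.02 = 77,500.0000

£77,500.00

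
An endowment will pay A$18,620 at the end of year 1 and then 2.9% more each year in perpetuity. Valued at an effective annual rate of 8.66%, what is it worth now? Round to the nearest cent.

A$323,263.89

PV = D₁/(r − g) = 18620/(0.0866 − 0.029) = 323,263.8889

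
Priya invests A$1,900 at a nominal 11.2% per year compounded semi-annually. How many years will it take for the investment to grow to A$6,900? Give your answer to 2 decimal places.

11.83 years

Periodic rate i = 0.112/2 = 0.056.
(1+i)^n = 6900/1900 = 3.63158, so n = ln 3.63158 / ln 1.056 = 23.6688 half-years
= 23.6688/2 years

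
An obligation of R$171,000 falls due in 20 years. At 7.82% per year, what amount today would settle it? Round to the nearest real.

R$37,932

PV = 171,000 / (1 + 0.0782)^20 = 171,000 / 4.508027 = 37,932.3335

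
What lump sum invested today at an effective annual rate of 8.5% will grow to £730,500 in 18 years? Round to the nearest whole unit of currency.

£168,223

PV = 730,500 / (1 + 0.085)^18 = 730,500 / 4.342455 = 168,222.8293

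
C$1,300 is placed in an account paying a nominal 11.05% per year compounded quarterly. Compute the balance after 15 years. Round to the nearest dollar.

C$6,668

Periodic rate i = 0.1105/4 = 0.027625; n = 15 × 4 = 60 periods.
1,300 × (1+0.027625)^60 = 1,300 × 5.129555 = 6,668.4212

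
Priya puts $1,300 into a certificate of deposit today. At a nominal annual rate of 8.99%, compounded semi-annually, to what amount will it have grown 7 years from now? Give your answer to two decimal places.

Periodic rate i = 0.0899/2 = 0.04495; n = 7 × 2 = 14 periods.
1,300 × (1+0.04495)^14 = 1,300 × 1.850705 = 2,405.9162

$2,405.92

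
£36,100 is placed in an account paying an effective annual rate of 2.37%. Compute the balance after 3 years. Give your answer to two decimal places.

FV = PV·(1+i)^n = 36,100 × 1.072798 = 38,728.0216

£38,728.02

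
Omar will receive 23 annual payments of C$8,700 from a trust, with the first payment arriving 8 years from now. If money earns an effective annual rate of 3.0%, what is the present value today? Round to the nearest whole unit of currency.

C$116,320

Value one period before first payment (t=7): 8700 × [1 − (1+0.03)^(−23)] / 0.03 = 8700 × 16.443608 = 143,059.3930
Discount back 7 years: 143,059.3930 × (1+0.03)^(−7) = 143,059.3930 × 0.813092 = 116,320.3780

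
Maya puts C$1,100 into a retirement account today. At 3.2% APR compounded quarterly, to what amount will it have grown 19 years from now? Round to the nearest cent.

With 4 periods per year: i = 0.008, n = 76.
FV = 1,100 × (1 + 0.008)^76 = 2,015.5479

C$2,015.55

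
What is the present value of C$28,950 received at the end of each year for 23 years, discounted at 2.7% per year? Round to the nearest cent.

C$491,237.65

Annuity factor a(23|0.027) = 16.968485; PV = 28950 × 16.968485 = 491,237.6485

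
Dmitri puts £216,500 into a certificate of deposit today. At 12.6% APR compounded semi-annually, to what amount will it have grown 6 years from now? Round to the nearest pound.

i = 0.126/2 = 0.063 per half-year; n = 6·2 = 12.
FV = PV·(1+i)^n = 216,500 × 2.081609 = 450,668.3665

£450,668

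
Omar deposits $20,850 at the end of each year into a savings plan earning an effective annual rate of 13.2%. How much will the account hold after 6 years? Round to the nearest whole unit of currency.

FV = 20850 × [(1+0.132)^6 − 1] / 0.132 = 20850 × 8.364841 = 174,406.9384

$174,407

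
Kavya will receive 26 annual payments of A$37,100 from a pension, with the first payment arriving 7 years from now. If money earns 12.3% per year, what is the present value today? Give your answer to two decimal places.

Value one period before first payment (t=6): 37100 × [1 − (1+0.123)^(−26)] / 0.123 = 37100 × 7.731771 = 286,848.7147
Discount back 6 years: 286,848.7147 × (1+0.123)^(−6) = 286,848.7147 × 0.498565 = 143,012.6225

A$143,012.62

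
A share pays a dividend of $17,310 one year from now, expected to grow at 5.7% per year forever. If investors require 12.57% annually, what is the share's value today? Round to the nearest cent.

$251,965.07

PV = D₁/(r − g) = 17310/(0.1257 − 0.057) = 251,965.0655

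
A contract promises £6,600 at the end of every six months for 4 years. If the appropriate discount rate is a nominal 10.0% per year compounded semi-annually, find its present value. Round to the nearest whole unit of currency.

£42,657

Periodic rate i = 0.1/2 = 0.05; n = 4 × 2 = 8 periods.
PV = PMT · [1 − (1+i)^(−n)] / i = 6600 · 6.463213 = 42,657.2042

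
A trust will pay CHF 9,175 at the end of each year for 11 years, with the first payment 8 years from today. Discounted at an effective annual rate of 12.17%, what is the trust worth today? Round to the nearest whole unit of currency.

CHF 24,203

PV at t=7 (ordinary 11-year annuity): 9175 × a(11|0.1217) = 9175 × 5.893840 = 54,075.9794
PV₀ = 54,075.9794 / (1+0.1217)^7 = 54,075.9794 / 2.234277 = 24,202.8971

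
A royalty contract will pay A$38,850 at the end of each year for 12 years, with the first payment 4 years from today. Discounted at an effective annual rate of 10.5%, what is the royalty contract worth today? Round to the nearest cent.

Value one period before first payment (t=3): 38850 × [1 − (1+0.105)^(−12)] / 0.105 = 38850 × 6.649964 = 258,351.1156
PV₀ = 258,351.1156 / (1+0.105)^3 = 258,351.1156 / 1.349233 = 191,480.0390

A$191,480.04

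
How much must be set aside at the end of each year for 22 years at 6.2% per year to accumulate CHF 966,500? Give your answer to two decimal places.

CHF 21,741.80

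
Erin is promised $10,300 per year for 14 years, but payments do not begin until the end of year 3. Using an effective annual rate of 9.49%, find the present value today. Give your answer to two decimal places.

$65,092.50

PV at t=2 (ordinary 14-year annuity): 10300 × a(14|0.0949) = 10300 × 7.576046 = 78,033.2782
PV₀ = 78,033.2782 / (1+0.0949)^2 = 78,033.2782 / 1.198806 = 65,092.4983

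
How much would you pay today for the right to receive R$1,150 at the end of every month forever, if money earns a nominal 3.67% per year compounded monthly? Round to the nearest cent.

Periodic rate i = 0.0367/12 = 0.00305833.
PV = C/r = 1150/0.00305833 = 376,021.7984

R$376,021.80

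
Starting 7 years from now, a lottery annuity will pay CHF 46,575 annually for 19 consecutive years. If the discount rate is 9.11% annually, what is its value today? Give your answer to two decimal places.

CHF 245,190.81

Value one period before first payment (t=6): 46575 × [1 − (1+0.0911)^(−19)] / 0.0911 = 46575 × 8.882570 = 413,705.7177
PV₀ = 413,705.7177 / (1+0.0911)^6 = 413,705.7177 / 1.687281 = 245,190.8101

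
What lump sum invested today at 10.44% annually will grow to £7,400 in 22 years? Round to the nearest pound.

£833

PV = 7,400 / (1 + 0.1044)^22 = 7,400 / 8.887523 = 832.6279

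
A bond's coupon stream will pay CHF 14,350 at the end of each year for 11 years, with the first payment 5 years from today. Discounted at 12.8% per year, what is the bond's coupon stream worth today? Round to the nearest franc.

CHF 50,840

Value one period before first payment (t=4): 14350 × [1 − (1+0.128)^(−11)] / 0.128 = 14350 × 5.735723 = 82,307.6203
PV₀ = 82,307.6203 / (1+0.128)^4 = 82,307.6203 / 1.618961 = 50,839.7782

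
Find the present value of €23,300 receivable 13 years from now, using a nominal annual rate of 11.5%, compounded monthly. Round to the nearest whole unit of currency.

With 12 periods per year: i = 0.00958333, n = 156.
PV = FV·(1+i)^(−n) = 23,300 × 0.225851 = 5,262.3172

€5,262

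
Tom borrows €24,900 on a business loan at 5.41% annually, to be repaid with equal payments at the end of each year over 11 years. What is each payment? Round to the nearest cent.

PMT = 24900 / ( [1 − (1+0.0541)^(−11)] / 0.0541 ) = 24900 / 8.130416 = 3,062.5738

€3,062.57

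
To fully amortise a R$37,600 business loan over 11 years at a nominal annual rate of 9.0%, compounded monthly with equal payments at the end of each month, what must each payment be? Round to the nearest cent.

Periodic rate i = 0.09/12 = 0.0075; n = 11 × 12 = 132 periods.
PMT = 37600 / ( [1 − (1+0.0075)^(−132)] / 0.0075 ) = 37600 / 83.606420 = 449.7262

R$449.73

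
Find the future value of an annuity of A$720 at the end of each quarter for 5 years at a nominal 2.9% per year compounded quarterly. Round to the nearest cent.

A$15,436.30

Periodic rate i = 0.029/4 = 0.00725; n = 5 × 4 = 20 periods.
Accumulation factor s(20|0.00725) = 21.439311; FV = 720 × 21.439311 = 15,436.3041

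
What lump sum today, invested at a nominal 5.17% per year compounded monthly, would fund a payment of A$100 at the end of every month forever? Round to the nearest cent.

Periodic rate i = 0.0517/12 = 0.00430833.
PV = PMT / i = 100 / 0.00430833 = 23,210.8317

A$23,210.83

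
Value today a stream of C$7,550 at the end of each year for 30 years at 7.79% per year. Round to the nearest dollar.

C$86,708

PV = 7550 × [1 − (1+0.0779)^(−30)] / 0.0779 = 7550 × 11.484560 = 86,708.4313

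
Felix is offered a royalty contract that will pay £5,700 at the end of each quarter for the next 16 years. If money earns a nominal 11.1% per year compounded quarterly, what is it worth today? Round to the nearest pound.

£169,776

i = 0.111/4 = 0.02775 per quarter; n = 16·4 = 64.
PV = 5700 × [1 − (1+0.02775)^(−64)] / 0.02775 = 5700 × 29.785202 = 169,775.6534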